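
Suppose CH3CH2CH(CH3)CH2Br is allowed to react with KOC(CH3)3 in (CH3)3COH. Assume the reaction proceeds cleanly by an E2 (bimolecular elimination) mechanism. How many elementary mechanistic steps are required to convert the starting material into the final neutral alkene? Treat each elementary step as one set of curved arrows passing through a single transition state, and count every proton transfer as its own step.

1

Step 1: The strong base (CH3)3CO⁻ removes a β-hydrogen; in the same concerted event the electrons of the breaking C–H bond form the new π(C=C) bond and the C–Br σ-bond breaks, expelling Br⁻. Anti-periplanar geometry; one transition state.
Total: 1 elementary step.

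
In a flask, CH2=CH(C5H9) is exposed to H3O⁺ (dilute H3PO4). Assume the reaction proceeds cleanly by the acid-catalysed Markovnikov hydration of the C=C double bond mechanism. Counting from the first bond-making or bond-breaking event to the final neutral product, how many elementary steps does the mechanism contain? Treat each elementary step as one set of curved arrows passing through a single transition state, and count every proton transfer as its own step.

4

Step 1: Protonation of the alkene by H3O⁺: the π bond acts as the nucleophile and picks up H⁺, giving the more stable (Markovnikov) secondary carbocation. H2O is released.
Step 2: A hydride (H with its bonding pair) migrates from the adjacent cyclopentyl carbon to the cationic centre — a 1,2-hydride shift — upgrading the secondary cation to a tertiary one.
Step 3: A lone pair on the oxygen of H2O attacks the carbocation, forming a C–O bond and an oxonium ion (a protonated alcohol).
Step 4: H2O removes a proton from the oxonium oxygen, regenerating H3O⁺ and giving the neutral alcohol.
Total: 4 elementary steps.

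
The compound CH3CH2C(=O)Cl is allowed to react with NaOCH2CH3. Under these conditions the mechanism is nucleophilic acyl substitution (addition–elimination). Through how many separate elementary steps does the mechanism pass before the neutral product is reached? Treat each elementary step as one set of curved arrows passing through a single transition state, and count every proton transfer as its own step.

Step 1: CH3CH2O⁻ adds to the carbonyl carbon; the C=O π electrons shift onto oxygen and a tetrahedral alkoxide intermediate forms.
Step 2: An oxygen lone pair re-forms the C=O π bond as the C–Cl σ-bond breaks; Cl⁻ is expelled.
Total: 2 elementary steps.

2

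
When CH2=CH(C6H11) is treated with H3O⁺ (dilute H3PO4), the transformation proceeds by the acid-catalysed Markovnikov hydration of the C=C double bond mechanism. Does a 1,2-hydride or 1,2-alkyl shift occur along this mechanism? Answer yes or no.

The first-formed carbocation is secondary.
The adjacent cyclohexyl carbon already bears 2 other carbon substituents and has a hydrogen to migrate; after a 1,2-hydride shift from that carbon the positive charge sits on a tertiary centre.
Tertiary is more stable than secondary, so the shift occurs.

yes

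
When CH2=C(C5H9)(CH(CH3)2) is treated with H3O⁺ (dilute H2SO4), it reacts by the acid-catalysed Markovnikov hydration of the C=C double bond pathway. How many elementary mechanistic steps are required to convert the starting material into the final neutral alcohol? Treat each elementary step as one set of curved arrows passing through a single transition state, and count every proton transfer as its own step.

3

Step 1: Electrophilic addition begins with the π(C=C) electrons forming a bond to the proton of H3O⁺. Following Markovnikov's rule, the resulting cation is tertiary. H2O is released.
(No 1,2-shift: no single shift to an adjacent carbon would give a more stable cation.)
Step 2: A lone pair on the oxygen of H2O attacks the carbocation, forming a C–O bond and an oxonium ion (a protonated alcohol).
Step 3: Proton transfer from the O–H of the oxonium ion to H2O completes the catalytic cycle and yields the alcohol.
Total: 3 elementary steps.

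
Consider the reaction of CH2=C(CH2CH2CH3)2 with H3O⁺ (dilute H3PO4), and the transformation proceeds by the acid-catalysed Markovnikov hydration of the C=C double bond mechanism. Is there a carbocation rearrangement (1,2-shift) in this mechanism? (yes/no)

no

The first-formed carbocation is tertiary.
No single 1,2-shift to an adjacent carbon would produce a more-substituted cation than the one already present, so no rearrangement occurs.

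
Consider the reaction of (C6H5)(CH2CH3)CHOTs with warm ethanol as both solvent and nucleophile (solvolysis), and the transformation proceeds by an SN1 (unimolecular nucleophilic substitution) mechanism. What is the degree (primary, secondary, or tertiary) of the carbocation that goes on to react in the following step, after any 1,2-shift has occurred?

Step 1: Unassisted departure of TsO⁻ (taking the C–O bonding pair) generates a secondary carbocation.
No single 1,2-shift to an adjacent carbon would give a more-substituted cation, so no rearrangement occurs.

secondary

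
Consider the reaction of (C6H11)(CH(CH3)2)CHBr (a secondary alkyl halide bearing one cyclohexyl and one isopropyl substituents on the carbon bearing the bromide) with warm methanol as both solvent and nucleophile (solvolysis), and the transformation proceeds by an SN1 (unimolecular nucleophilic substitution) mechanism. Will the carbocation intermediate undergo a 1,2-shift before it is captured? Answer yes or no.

yes

The first-formed carbocation is secondary.
The adjacent cyclohexyl carbon already bears 2 other carbon substituents and has a hydrogen to migrate; after a 1,2-hydride shift from that carbon the positive charge sits on a tertiary centre.
Tertiary is more stable than secondary, so the shift occurs.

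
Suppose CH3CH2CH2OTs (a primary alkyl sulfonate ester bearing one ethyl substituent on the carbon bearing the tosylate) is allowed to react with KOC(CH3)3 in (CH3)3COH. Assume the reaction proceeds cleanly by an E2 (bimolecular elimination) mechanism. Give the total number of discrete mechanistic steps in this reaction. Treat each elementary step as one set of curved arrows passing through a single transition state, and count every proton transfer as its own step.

1

Step 1: In one step, (CH3)3CO⁻ pulls off a β-proton, the C–O bond cleaves, and a C=C double bond forms between the α- and β-carbons (E2, anti elimination).
Total: 1 elementary step.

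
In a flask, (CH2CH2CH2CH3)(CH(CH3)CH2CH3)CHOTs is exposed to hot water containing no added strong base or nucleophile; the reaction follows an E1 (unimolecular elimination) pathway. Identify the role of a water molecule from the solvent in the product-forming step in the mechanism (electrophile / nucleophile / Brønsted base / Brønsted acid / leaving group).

Step 3: A weak base (a water molecule from the solvent) removes a proton from a carbon adjacent to the cationic centre; the electrons of that C–H bond become the new π(C=C) bond, giving the alkene.
A water molecule from the solvent in the product-forming step accepts a proton in a proton-transfer step — a Brønsted base.

Brønsted base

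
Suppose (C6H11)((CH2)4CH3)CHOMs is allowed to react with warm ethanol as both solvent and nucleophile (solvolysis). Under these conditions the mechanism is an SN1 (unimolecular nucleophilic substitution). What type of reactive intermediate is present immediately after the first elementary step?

secondary carbocation

Step 1: Unassisted departure of MsO⁻ (taking the C–O bonding pair) generates a secondary carbocation.
After step 1 the species present is a secondary carbocation.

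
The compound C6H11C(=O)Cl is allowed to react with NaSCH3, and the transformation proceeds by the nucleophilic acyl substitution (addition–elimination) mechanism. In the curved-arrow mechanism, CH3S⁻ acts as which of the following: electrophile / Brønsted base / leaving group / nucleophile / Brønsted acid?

nucleophile

Step 1: A lone pair on the S of CH3S⁻ attacks the electrophilic acyl carbon; the π(C=O) electrons move onto oxygen, giving a tetrahedral intermediate.
CH3S⁻ donates an electron pair to form a new σ-bond to carbon — it is the nucleophile.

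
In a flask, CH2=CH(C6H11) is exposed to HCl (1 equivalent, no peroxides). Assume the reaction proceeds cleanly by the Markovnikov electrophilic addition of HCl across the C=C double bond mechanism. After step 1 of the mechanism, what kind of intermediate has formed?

Step 1: Protonation of the alkene by HCl: the π bond acts as the nucleophile and picks up H⁺, giving the more stable (Markovnikov) secondary carbocation. The H–Cl bond breaks heterolytically, releasing Cl⁻.
After step 1 the species present is a secondary carbocation.

secondary carbocation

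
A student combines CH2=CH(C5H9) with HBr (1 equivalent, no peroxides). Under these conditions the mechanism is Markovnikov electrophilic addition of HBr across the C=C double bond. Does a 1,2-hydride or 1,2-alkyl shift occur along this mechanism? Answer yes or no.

The first-formed carbocation is secondary.
The adjacent cyclopentyl carbon already bears 2 other carbon substituents and has a hydrogen to migrate; after a 1,2-hydride shift from that carbon the positive charge sits on a tertiary centre.
Tertiary is more stable than secondary, so the shift occurs.

yes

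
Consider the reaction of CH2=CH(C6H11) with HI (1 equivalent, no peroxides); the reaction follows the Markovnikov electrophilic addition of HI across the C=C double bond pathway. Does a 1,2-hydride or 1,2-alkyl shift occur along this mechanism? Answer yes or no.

The first-formed carbocation is secondary.
The adjacent cyclohexyl carbon already bears 2 other carbon substituents and has a hydrogen to migrate; after a 1,2-hydride shift from that carbon the positive charge sits on a tertiary centre.
Tertiary is more stable than secondary, so the shift occurs.

yes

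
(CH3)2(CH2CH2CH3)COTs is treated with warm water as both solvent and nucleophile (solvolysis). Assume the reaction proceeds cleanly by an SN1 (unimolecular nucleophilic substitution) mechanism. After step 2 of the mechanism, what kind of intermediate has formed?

oxonium ion

Step 1: Rate-determining heterolysis of the C–O bond gives TsO⁻ and a tertiary carbocation.
Step 2: A lone pair on the oxygen of H2O attacks the carbocation, forming a new C–O σ-bond and an oxonium ion.
After step 2 the species present is an oxonium ion.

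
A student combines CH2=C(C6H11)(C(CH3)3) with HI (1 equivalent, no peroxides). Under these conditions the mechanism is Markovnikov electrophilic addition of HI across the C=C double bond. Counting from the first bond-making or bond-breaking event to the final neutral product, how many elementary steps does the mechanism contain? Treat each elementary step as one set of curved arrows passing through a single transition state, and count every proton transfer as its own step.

2

Step 1: Protonation of the alkene by HI: the π bond acts as the nucleophile and picks up H⁺, giving the more stable (Markovnikov) tertiary carbocation. The H–I bond breaks heterolytically, releasing I⁻.
(No 1,2-shift: no single shift to an adjacent carbon would give a more stable cation.)
Step 2: Nucleophilic attack by I⁻ on the carbocation completes the addition, giving R–I.
Total: 2 elementary steps.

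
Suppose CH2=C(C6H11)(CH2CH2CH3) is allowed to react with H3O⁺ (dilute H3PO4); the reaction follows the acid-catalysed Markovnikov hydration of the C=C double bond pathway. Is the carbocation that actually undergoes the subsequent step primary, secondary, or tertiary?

Step 1: The π electrons of the C=C bond attack a proton of H3O⁺; Markovnikov addition places the new C–H on the less-substituted alkene carbon, so the positive charge ends up on the more-substituted carbon — a tertiary carbocation. H2O is released.
No single 1,2-shift to an adjacent carbon would give a more-substituted cation, so no rearrangement occurs.

tertiary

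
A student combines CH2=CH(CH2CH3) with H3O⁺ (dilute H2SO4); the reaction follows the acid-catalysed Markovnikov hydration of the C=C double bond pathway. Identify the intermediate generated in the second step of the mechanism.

oxonium ion

Step 1: Electrophilic addition begins with the π(C=C) electrons forming a bond to the proton of H3O⁺. Following Markovnikov's rule, the resulting cation is secondary. H2O is released.
Step 2: Nucleophilic capture of the cation by H2O produces the protonated alcohol (an oxonium ion).
After step 2 the species present is an oxonium ion.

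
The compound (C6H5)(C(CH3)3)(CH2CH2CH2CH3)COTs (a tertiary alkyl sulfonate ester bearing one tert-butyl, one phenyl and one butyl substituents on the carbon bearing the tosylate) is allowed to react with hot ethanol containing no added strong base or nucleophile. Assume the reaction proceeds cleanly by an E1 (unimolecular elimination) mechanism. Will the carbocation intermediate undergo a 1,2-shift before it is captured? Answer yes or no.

The first-formed carbocation is tertiary.
No single 1,2-shift to an adjacent carbon would produce a more-substituted cation than the one already present, so no rearrangement occurs.

no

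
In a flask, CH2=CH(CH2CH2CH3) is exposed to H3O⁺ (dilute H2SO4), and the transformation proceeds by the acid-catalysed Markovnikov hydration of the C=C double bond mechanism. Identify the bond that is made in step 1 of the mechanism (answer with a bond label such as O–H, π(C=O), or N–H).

Step 1: The π electrons of the C=C bond attack a proton of H3O⁺; Markovnikov addition places the new C–H on the less-substituted alkene carbon, so the positive charge ends up on the more-substituted carbon — a secondary carbocation. H2O is released.
The bond formed in this step is the C–H bond.

C–H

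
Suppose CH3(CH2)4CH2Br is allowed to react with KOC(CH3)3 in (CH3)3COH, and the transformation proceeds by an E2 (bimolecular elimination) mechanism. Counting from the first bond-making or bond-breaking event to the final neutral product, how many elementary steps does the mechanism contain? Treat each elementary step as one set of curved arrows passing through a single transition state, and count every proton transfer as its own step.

Step 1: Concerted anti-periplanar elimination: (CH3)3CO⁻ abstracts a β-H while Br⁻ leaves, and the C–H electrons become the new C=C π bond — all in a single transition state.
Total: 1 elementary step.

1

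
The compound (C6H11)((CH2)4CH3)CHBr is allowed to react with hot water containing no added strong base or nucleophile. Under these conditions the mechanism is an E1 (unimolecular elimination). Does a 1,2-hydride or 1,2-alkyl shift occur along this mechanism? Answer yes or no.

yes

The first-formed carbocation is secondary.
The adjacent cyclohexyl carbon already bears 2 other carbon substituents and has a hydrogen to migrate; after a 1,2-hydride shift from that carbon the positive charge sits on a tertiary centre.
Tertiary is more stable than secondary, so the shift occurs.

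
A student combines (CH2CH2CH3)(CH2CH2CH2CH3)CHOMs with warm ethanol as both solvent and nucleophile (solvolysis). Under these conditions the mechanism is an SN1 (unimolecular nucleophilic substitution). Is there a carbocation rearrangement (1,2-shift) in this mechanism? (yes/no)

The first-formed carbocation is secondary.
No single 1,2-shift to an adjacent carbon would produce a more-substituted cation than the one already present, so no rearrangement occurs.

no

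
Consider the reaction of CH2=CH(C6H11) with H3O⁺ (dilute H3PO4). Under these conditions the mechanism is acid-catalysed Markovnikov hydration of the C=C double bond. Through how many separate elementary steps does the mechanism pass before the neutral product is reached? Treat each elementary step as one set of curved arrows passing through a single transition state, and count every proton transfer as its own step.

Step 1: The π electrons of the C=C bond attack a proton of H3O⁺; Markovnikov addition places the new C–H on the less-substituted alkene carbon, so the positive charge ends up on the more-substituted carbon — a secondary carbocation. H2O is released.
Step 2: Carbocation rearrangement: a 1,2-hydride shift from the adjacent cyclohexyl carbon converts the initially-formed secondary cation into the more stable tertiary cation.
Step 3: Water acts as the nucleophile: an oxygen lone pair bonds to the cationic carbon, giving an oxonium-ion intermediate.
Step 4: Deprotonation of the oxonium ion by a water molecule delivers the neutral alcohol and regenerates the acid catalyst.
Total: 4 elementary steps.

4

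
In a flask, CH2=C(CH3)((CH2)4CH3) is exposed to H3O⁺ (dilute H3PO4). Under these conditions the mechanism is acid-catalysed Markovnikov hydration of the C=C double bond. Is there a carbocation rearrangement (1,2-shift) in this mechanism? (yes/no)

no

The first-formed carbocation is tertiary.
No single 1,2-shift to an adjacent carbon would produce a more-substituted cation than the one already present, so no rearrangement occurs.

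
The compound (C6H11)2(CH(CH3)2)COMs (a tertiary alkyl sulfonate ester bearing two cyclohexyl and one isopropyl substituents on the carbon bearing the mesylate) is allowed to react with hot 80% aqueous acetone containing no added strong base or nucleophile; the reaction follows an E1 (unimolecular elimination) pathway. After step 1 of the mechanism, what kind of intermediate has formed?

Step 1: Unassisted departure of MsO⁻ (taking the C–O bonding pair) generates a tertiary carbocation.
After step 1 the species present is a tertiary carbocation.

tertiary carbocation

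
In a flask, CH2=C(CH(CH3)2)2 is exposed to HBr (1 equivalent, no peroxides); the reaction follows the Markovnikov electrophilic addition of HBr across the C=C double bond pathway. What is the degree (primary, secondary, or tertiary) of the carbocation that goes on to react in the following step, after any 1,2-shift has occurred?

tertiary

Step 1: Electrophilic addition begins with the π(C=C) electrons forming a bond to the proton of HBr. Following Markovnikov's rule, the resulting cation is tertiary. The H–Br bond breaks heterolytically, releasing Br⁻.
No single 1,2-shift to an adjacent carbon would give a more-substituted cation, so no rearrangement occurs.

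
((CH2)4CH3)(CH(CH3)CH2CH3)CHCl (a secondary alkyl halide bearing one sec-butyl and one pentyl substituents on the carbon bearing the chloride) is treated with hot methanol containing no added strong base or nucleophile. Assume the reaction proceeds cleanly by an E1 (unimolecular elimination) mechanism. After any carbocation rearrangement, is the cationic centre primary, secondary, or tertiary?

tertiary

Step 1: Ionisation: the C–Cl σ-bond cleaves heterolytically; both bonding electrons depart with Cl⁻, leaving a secondary carbocation at the α-carbon.
Step 2: A 1,2-hydride shift from the adjacent sec-butyl carbon moves the positive charge from the secondary centre to an adjacent carbon, generating a more stable tertiary carbocation.
The cation rearranges from secondary to tertiary via a 1,2-hydride shift from the adjacent sec-butyl carbon; the tertiary cation is what reacts next.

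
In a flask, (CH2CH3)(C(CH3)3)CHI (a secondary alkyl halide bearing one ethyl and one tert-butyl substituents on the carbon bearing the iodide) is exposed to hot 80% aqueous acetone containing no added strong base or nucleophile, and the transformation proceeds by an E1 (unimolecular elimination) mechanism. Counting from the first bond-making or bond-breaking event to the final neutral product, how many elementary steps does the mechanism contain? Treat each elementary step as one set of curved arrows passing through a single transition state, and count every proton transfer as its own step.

3

Step 1: Rate-determining heterolysis of the C–I bond gives I⁻ and a secondary carbocation.
Step 2: A 1,2-methyl shift from the adjacent tert-butyl carbon moves the positive charge from the secondary centre to an adjacent carbon, generating a more stable tertiary carbocation.
Step 3: A weak base (a water molecule from the solvent) removes a proton from a carbon adjacent to the cationic centre; the electrons of that C–H bond become the new π(C=C) bond, giving the alkene.
Total: 3 elementary steps.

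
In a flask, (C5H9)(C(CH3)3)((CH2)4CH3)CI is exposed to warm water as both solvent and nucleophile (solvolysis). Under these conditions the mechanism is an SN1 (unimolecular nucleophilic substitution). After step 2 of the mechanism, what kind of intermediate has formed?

oxonium ion

Step 1: Ionisation: the C–I σ-bond cleaves heterolytically; both bonding electrons depart with I⁻, leaving a tertiary carbocation at the α-carbon.
Step 2: H2O donates an oxygen lone pair into the empty p orbital of the cation, giving a protonated alcohol (an oxonium ion).
After step 2 the species present is an oxonium ion.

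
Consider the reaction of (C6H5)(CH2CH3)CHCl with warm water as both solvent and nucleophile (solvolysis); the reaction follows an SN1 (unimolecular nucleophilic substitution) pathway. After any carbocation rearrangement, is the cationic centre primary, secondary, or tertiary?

Step 1: Unassisted departure of Cl⁻ (taking the C–Cl bonding pair) generates a secondary carbocation.
No single 1,2-shift to an adjacent carbon would give a more-substituted cation, so no rearrangement occurs.

secondary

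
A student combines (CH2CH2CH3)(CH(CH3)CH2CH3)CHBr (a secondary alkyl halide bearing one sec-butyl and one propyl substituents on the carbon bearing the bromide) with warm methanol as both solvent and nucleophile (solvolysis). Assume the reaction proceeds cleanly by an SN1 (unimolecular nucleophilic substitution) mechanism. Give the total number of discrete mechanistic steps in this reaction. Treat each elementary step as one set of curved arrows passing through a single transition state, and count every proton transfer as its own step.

4

Step 1: Rate-determining heterolysis of the C–Br bond gives Br⁻ and a secondary carbocation.
Step 2: A hydride (H with its bonding pair) migrates from the adjacent sec-butyl carbon to the cationic centre — a 1,2-hydride shift — upgrading the secondary cation to a tertiary one.
Step 3: CH3OH donates an oxygen lone pair into the empty p orbital of the cation, giving a protonated ether (an oxonium ion).
Step 4: A second solvent molecule removes the proton on oxygen, giving the neutral ether product.
Total: 4 elementary steps.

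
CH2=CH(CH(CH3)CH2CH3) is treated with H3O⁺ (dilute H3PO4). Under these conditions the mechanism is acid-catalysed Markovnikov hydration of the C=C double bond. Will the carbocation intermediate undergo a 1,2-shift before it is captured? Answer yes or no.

yes

The first-formed carbocation is secondary.
The adjacent sec-butyl carbon already bears 2 other carbon substituents and has a hydrogen to migrate; after a 1,2-hydride shift from that carbon the positive charge sits on a tertiary centre.
Tertiary is more stable than secondary, so the shift occurs.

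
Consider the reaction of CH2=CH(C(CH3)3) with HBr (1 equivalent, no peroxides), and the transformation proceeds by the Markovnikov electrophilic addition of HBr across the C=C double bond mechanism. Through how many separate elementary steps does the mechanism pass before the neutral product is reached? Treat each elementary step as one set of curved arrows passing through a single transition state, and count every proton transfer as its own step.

3

Step 1: Protonation of the alkene by HBr: the π bond acts as the nucleophile and picks up H⁺, giving the more stable (Markovnikov) secondary carbocation. The H–Br bond breaks heterolytically, releasing Br⁻.
Step 2: A 1,2-methyl shift from the adjacent tert-butyl carbon moves the positive charge from the secondary centre to an adjacent carbon, generating a more stable tertiary carbocation.
Step 3: The Br⁻ anion donates a lone pair to the carbocation, forming the new C–Br σ-bond and giving the neutral alkyl halide.
Total: 3 elementary steps.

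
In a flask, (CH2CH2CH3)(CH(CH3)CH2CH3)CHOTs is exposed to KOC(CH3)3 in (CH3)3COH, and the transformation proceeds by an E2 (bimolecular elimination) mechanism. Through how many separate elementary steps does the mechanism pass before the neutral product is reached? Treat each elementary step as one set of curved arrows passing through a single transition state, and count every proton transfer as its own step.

1

Step 1: In one step, (CH3)3CO⁻ pulls off a β-proton, the C–O bond cleaves, and a C=C double bond forms between the α- and β-carbons (E2, anti elimination).
Total: 1 elementary step.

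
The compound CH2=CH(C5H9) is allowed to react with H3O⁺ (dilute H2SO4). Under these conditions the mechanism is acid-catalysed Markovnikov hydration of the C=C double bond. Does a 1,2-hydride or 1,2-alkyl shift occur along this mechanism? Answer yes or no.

The first-formed carbocation is secondary.
The adjacent cyclopentyl carbon already bears 2 other carbon substituents and has a hydrogen to migrate; after a 1,2-hydride shift from that carbon the positive charge sits on a tertiary centre.
Tertiary is more stable than secondary, so the shift occurs.

yes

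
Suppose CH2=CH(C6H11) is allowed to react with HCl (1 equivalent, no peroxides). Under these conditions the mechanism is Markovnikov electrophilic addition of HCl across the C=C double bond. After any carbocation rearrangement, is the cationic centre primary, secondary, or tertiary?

Step 1: Protonation of the alkene by HCl: the π bond acts as the nucleophile and picks up H⁺, giving the more stable (Markovnikov) secondary carbocation. The H–Cl bond breaks heterolytically, releasing Cl⁻.
Step 2: A 1,2-hydride shift from the adjacent cyclohexyl carbon moves the positive charge from the secondary centre to an adjacent carbon, generating a more stable tertiary carbocation.
The cation rearranges from secondary to tertiary via a 1,2-hydride shift from the adjacent cyclohexyl carbon; the tertiary cation is what reacts next.

tertiary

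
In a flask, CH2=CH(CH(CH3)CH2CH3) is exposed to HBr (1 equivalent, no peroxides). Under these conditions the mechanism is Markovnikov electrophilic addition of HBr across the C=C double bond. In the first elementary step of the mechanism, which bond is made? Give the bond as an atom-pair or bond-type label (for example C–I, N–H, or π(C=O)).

Step 1: Electrophilic addition begins with the π(C=C) electrons forming a bond to the proton of HBr. Following Markovnikov's rule, the resulting cation is secondary. The H–Br bond breaks heterolytically, releasing Br⁻.
The bond formed in this step is the C–H bond.

C–H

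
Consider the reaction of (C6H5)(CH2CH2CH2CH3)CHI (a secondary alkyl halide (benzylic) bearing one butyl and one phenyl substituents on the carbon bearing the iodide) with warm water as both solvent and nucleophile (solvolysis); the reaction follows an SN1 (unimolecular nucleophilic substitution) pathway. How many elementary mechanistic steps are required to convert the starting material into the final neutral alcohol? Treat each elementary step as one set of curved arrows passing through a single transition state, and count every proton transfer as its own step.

Step 1: The C–I bond breaks with both electrons going to the iodide; I⁻ leaves and a secondary carbocation remains.
(No 1,2-shift: no single shift to an adjacent carbon would give a more stable cation.)
Step 2: Nucleophilic capture: the oxygen of H2O bonds to the cationic carbon, producing an oxonium-ion intermediate.
Step 3: Proton transfer from the O–H of the oxonium ion to a solvent molecule delivers the neutral alcohol.
Total: 3 elementary steps.

3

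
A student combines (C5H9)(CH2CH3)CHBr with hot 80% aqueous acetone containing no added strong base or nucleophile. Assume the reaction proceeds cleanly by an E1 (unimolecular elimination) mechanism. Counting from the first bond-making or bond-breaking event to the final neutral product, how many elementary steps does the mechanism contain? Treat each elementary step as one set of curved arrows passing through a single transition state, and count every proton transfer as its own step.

Step 1: Ionisation: the C–Br σ-bond cleaves heterolytically; both bonding electrons depart with Br⁻, leaving a secondary carbocation at the α-carbon.
Step 2: A 1,2-hydride shift from the adjacent cyclopentyl carbon moves the positive charge from the secondary centre to an adjacent carbon, generating a more stable tertiary carbocation.
Step 3: A weak base (a water molecule from the solvent) removes a proton from a carbon adjacent to the cationic centre; the electrons of that C–H bond become the new π(C=C) bond, giving the alkene.
Total: 3 elementary steps.

3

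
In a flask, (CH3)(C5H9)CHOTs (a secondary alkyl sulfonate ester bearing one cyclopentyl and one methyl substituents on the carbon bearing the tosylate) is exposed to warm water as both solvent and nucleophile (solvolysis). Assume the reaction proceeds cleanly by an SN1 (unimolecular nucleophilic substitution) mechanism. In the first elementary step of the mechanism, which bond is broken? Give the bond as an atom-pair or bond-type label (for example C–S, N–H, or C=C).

C–O

Step 1: Unassisted departure of TsO⁻ (taking the C–O bonding pair) generates a secondary carbocation.
The bond broken in this step is the C–O bond.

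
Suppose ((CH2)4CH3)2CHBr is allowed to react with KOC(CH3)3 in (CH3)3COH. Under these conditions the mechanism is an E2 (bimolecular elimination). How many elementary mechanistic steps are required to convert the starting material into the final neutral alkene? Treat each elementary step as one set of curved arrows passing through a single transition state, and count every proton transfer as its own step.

Step 1: The strong base (CH3)3CO⁻ removes a β-hydrogen; in the same concerted event the electrons of the breaking C–H bond form the new π(C=C) bond and the C–Br σ-bond breaks, expelling Br⁻. Anti-periplanar geometry; one transition state.
Total: 1 elementary step.

1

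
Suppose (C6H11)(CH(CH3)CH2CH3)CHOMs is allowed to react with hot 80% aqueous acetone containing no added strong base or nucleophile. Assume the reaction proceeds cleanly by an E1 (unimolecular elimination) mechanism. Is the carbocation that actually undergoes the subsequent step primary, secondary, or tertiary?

Step 1: The C–O bond breaks with both electrons going to the mesylate; MsO⁻ leaves and a secondary carbocation remains.
Step 2: A hydride (H with its bonding pair) migrates from the adjacent sec-butyl carbon to the cationic centre — a 1,2-hydride shift — upgrading the secondary cation to a tertiary one.
The cation rearranges from secondary to tertiary via a 1,2-hydride shift from the adjacent sec-butyl carbon; the tertiary cation is what reacts next.

tertiary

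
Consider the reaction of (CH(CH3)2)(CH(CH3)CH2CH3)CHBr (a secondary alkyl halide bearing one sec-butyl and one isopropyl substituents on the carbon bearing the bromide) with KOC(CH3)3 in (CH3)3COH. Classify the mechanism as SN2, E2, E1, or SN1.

Conditions: a strong/bulky base with a secondary substrate bearing a β-hydrogen.
These conditions are the textbook signature of the E2 pathway.
A strong (often hindered) base removes a β-H in concert with loss of the leaving group — bimolecular elimination.

E2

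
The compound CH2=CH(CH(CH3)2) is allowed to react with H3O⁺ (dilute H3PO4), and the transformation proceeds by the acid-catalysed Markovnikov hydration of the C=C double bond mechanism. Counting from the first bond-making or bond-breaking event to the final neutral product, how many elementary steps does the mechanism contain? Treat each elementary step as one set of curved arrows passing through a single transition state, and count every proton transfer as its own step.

Step 1: The π electrons of the C=C bond attack a proton of H3O⁺; Markovnikov addition places the new C–H on the less-substituted alkene carbon, so the positive charge ends up on the more-substituted carbon — a secondary carbocation. H2O is released.
Step 2: A hydride (H with its bonding pair) migrates from the adjacent isopropyl carbon to the cationic centre — a 1,2-hydride shift — upgrading the secondary cation to a tertiary one.
Step 3: Water acts as the nucleophile: an oxygen lone pair bonds to the cationic carbon, giving an oxonium-ion intermediate.
Step 4: Deprotonation of the oxonium ion by a water molecule delivers the neutral alcohol and regenerates the acid catalyst.
Total: 4 elementary steps.

4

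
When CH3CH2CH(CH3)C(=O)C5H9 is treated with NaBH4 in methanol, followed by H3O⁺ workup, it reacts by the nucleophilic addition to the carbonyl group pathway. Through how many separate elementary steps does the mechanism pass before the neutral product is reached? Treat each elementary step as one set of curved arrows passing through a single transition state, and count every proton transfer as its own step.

Step 1: Nucleophilic addition: H⁻ (delivered from BH4⁻) adds to the carbonyl carbon, pushing the π(C=O) electron pair onto oxygen and giving a tetrahedral alkoxide.
Step 2: On H3O⁺ workup the alkoxide oxygen is protonated, giving an alcohol.
Total: 2 elementary steps.

2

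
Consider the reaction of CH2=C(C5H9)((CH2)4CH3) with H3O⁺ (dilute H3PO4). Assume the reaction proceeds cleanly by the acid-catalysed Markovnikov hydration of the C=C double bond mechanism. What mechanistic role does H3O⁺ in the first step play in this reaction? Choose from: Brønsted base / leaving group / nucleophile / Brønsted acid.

Brønsted acid

Step 1: Electrophilic addition begins with the π(C=C) electrons forming a bond to the proton of H3O⁺. Following Markovnikov's rule, the resulting cation is tertiary. H2O is released.
H3O⁺ in the first step donates a proton in a proton-transfer step — a Brønsted acid.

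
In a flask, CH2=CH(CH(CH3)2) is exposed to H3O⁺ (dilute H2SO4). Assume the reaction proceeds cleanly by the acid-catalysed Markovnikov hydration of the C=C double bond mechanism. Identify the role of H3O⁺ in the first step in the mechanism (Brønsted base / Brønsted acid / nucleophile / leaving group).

Step 1: The π electrons of the C=C bond attack a proton of H3O⁺; Markovnikov addition places the new C–H on the less-substituted alkene carbon, so the positive charge ends up on the more-substituted carbon — a secondary carbocation. H2O is released.
H3O⁺ in the first step donates a proton in a proton-transfer step — a Brønsted acid.

Brønsted acid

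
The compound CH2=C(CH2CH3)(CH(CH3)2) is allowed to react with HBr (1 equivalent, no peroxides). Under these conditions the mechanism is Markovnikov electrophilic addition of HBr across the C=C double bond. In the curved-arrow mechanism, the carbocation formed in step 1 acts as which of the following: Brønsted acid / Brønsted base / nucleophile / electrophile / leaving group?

electrophile

Step 2: The Br⁻ anion donates a lone pair to the carbocation, forming the new C–Br σ-bond and giving the neutral alkyl halide.
The carbocation formed in step 1 accepts an electron pair into an empty or π* orbital — it is the electrophile.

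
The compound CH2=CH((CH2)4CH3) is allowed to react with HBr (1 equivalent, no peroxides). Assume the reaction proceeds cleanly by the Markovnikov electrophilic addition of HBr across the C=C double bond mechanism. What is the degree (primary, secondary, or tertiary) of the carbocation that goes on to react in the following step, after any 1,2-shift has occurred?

secondary

Step 1: The π electrons of the C=C bond attack a proton of HBr; Markovnikov addition places the new C–H on the less-substituted alkene carbon, so the positive charge ends up on the more-substituted carbon — a secondary carbocation. The H–Br bond breaks heterolytically, releasing Br⁻.
No single 1,2-shift to an adjacent carbon would give a more-substituted cation, so no rearrangement occurs.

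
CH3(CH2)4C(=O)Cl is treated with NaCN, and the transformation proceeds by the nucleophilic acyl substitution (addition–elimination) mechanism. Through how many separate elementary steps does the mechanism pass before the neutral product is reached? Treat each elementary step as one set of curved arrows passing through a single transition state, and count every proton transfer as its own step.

2

Step 1: Nucleophilic addition of CN⁻ to the acyl carbon breaks the π(C=O) bond and yields a tetrahedral, anionic intermediate.
Step 2: Collapse of the tetrahedral intermediate: the alkoxide oxygen pushes its lone pair back to re-form C=O while Cl⁻ leaves.
Total: 2 elementary steps.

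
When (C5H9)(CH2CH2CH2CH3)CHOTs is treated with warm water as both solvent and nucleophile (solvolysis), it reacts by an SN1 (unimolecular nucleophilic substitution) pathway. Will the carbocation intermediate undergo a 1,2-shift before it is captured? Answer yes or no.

The first-formed carbocation is secondary.
The adjacent cyclopentyl carbon already bears 2 other carbon substituents and has a hydrogen to migrate; after a 1,2-hydride shift from that carbon the positive charge sits on a tertiary centre.
Tertiary is more stable than secondary, so the shift occurs.

yes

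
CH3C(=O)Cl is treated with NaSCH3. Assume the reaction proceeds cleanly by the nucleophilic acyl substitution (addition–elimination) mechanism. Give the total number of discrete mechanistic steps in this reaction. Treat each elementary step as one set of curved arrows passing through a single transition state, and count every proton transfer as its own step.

2

Step 1: CH3S⁻ adds to the carbonyl carbon; the C=O π electrons shift onto oxygen and a tetrahedral alkoxide intermediate forms.
Step 2: Collapse of the tetrahedral intermediate: the alkoxide oxygen pushes its lone pair back to re-form C=O while Cl⁻ leaves.
Total: 2 elementary steps.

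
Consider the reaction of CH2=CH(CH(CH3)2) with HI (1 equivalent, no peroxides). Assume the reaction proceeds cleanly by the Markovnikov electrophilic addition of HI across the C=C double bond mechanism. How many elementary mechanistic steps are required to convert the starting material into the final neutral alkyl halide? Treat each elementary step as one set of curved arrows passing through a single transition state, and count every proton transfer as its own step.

3

Step 1: Protonation of the alkene by HI: the π bond acts as the nucleophile and picks up H⁺, giving the more stable (Markovnikov) secondary carbocation. The H–I bond breaks heterolytically, releasing I⁻.
Step 2: A hydride (H with its bonding pair) migrates from the adjacent isopropyl carbon to the cationic centre — a 1,2-hydride shift — upgrading the secondary cation to a tertiary one.
Step 3: The I⁻ anion donates a lone pair to the carbocation, forming the new C–I σ-bond and giving the neutral alkyl halide.
Total: 3 elementary steps.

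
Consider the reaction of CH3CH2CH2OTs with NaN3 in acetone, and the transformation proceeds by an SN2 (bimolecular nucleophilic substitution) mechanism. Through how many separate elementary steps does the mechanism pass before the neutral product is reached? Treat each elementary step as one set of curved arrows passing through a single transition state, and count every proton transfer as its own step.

Step 1: N3⁻ attacks the back face of the α-carbon while TsO⁻ departs with the C–O bonding pair — a single concerted displacement through a pentacoordinate transition state.
Total: 1 elementary step.

1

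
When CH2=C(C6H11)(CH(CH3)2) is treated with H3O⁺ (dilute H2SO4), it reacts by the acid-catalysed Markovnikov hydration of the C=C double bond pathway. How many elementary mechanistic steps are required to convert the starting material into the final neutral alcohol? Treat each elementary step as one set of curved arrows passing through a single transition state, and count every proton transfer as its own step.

Step 1: The π electrons of the C=C bond attack a proton of H3O⁺; Markovnikov addition places the new C–H on the less-substituted alkene carbon, so the positive charge ends up on the more-substituted carbon — a tertiary carbocation. H2O is released.
(No 1,2-shift: no single shift to an adjacent carbon would give a more stable cation.)
Step 2: A lone pair on the oxygen of H2O attacks the carbocation, forming a C–O bond and an oxonium ion (a protonated alcohol).
Step 3: Proton transfer from the O–H of the oxonium ion to H2O completes the catalytic cycle and yields the alcohol.
Total: 3 elementary steps.

3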